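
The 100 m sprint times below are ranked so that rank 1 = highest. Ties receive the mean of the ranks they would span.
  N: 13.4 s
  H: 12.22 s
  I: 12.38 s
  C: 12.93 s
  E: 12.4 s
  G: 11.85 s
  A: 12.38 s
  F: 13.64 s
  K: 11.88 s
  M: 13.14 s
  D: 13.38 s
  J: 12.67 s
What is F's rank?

1

Sorted (descending): 13.64, 13.4, 13.38, 13.14, 12.93, 12.67, 12.4, 12.38, 12.38, 12.22, 11.88, 11.85
The 2 values of 12.38 occupy positions 8–9 → average rank (8+9)/2 = 8.5.
F has value 13.64 s → rank 1.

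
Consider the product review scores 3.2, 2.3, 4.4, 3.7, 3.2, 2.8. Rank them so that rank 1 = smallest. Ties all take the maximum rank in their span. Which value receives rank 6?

4.4

Sorted (ascending): 2.3, 2.8, 3.2, 3.2, 3.7, 4.4
The 2 values of 3.2 occupy positions 3–4 → each gets rank 4.
Rank 6 → value 4.4.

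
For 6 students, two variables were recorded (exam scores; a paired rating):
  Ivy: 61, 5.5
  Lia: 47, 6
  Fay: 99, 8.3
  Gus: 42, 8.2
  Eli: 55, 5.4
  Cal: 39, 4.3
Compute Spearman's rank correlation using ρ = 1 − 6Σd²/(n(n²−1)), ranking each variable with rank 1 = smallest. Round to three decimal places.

0.486

Ranks of variable 1: 5, 3, 6, 2, 4, 1
Ranks of variable 2: 3, 4, 6, 5, 2, 1
d = r₁ − r₂: 2, -1, 0, -3, 2, 0
d²: 4, 1, 0, 9, 4, 0; Σd² = 18
ρ = 1 − 6·18/(6·35) = 1 − 108/210 = 0.486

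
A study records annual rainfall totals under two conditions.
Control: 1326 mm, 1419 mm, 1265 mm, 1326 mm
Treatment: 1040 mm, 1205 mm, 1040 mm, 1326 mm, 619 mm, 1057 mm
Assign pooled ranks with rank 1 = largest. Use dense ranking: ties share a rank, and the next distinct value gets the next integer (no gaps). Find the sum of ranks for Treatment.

30

Sorted (descending): 1419, 1326, 1326, 1326, 1265, 1205, 1057, 1040, 1040, 619
The 3 values of 1326 share dense rank 2.
The 2 values of 1040 share dense rank 6.
Remaining distinct values take the next consecutive integers.
Treatment values → pooled ranks: 1040→6, 1205→4, 1040→6, 1326→2, 619→7, 1057→5
Rank sum = 6 + 4 + 6 + 2 + 7 + 5 = 30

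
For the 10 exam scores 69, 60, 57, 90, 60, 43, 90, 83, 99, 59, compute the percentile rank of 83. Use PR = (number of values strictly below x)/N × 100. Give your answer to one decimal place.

N = 10.
Strictly below 83: 6. Equal to 83: 1.
PR = 6/10 × 100 = 60.0

60.0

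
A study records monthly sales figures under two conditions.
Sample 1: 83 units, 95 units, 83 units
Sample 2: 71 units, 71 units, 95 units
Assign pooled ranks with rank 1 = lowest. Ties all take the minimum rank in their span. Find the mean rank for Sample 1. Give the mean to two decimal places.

Sorted (ascending): 71, 71, 83, 83, 95, 95
The 2 values of 71 occupy positions 1–2 → each gets rank 1.
The 2 values of 83 occupy positions 3–4 → each gets rank 3.
The 2 values of 95 occupy positions 5–6 → each gets rank 5.
Sample 1 values → pooled ranks: 83→3, 95→5, 83→3
Mean rank = (3 + 5 + 3) / 3 = 3.67

3.67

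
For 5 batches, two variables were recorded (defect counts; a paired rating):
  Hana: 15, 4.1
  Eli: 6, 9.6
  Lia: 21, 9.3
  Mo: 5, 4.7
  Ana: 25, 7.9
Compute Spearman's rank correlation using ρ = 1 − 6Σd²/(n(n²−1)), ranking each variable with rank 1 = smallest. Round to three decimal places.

0.100

Ranks of variable 1: 3, 2, 4, 1, 5
Ranks of variable 2: 1, 5, 4, 2, 3
d = r₁ − r₂: 2, -3, 0, -1, 2
d²: 4, 9, 0, 1, 4; Σd² = 18
ρ = 1 − 6·18/(5·24) = 1 − 108/120 = 0.100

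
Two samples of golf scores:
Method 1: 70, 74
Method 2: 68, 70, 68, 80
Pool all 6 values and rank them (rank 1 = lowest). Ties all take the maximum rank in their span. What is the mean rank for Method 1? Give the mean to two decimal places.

4.50

Sorted (ascending): 68, 68, 70, 70, 74, 80
The 2 values of 68 occupy positions 1–2 → each gets rank 2.
The 2 values of 70 occupy positions 3–4 → each gets rank 4.
Method 1 values → pooled ranks: 70→4, 74→5
Mean rank = (4 + 5) / 2 = 4.50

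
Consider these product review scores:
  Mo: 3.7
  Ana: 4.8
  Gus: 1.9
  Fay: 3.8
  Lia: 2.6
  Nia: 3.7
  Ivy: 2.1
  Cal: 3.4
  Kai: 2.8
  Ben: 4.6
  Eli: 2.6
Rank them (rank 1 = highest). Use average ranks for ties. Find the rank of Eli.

Sorted (descending): 4.8, 4.6, 3.8, 3.7, 3.7, 3.4, 2.8, 2.6, 2.6, 2.1, 1.9
The 2 values of 3.7 occupy positions 4–5 → average rank (4+5)/2 = 4.5.
The 2 values of 2.6 occupy positions 8–9 → average rank (8+9)/2 = 8.5.
Eli has value 2.6 → rank 8.5.

8.5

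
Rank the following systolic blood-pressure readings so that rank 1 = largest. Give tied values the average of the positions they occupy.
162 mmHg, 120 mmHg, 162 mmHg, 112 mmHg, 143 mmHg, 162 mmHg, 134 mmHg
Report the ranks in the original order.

2, 6, 2, 7, 4, 2, 5

Sorted (descending): 162, 162, 162, 143, 134, 120, 112
The 3 values of 162 occupy positions 1–3 → average rank 2.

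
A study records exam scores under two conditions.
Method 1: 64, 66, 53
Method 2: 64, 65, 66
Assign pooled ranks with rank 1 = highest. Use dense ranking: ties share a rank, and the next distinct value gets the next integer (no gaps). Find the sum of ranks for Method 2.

Sorted (descending): 66, 66, 65, 64, 64, 53
The 2 values of 66 share dense rank 1.
The 2 values of 64 share dense rank 3.
Remaining distinct values take the next consecutive integers.
Method 2 values → pooled ranks: 64→3, 65→2, 66→1
Rank sum = 3 + 2 + 1 = 6

6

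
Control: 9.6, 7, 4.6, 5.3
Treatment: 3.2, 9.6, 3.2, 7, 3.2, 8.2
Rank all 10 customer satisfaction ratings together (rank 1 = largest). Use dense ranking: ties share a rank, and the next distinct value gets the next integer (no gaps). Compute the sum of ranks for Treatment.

Sorted (descending): 9.6, 9.6, 8.2, 7, 7, 5.3, 4.6, 3.2, 3.2, 3.2
The 2 values of 9.6 share dense rank 1.
The 2 values of 7 share dense rank 3.
The 3 values of 3.2 share dense rank 6.
Remaining distinct values take the next consecutive integers.
Treatment values → pooled ranks: 3.2→6, 9.6→1, 3.2→6, 7→3, 3.2→6, 8.2→2
Rank sum = 6 + 1 + 6 + 3 + 6 + 2 = 24

24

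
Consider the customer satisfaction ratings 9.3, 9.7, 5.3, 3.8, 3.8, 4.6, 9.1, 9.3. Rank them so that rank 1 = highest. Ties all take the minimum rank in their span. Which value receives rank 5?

Sorted (descending): 9.7, 9.3, 9.3, 9.1, 5.3, 4.6, 3.8, 3.8
The 2 values of 9.3 occupy positions 2–3 → each gets rank 2.
The 2 values of 3.8 occupy positions 7–8 → each gets rank 7.
Rank 5 → value 5.3.

5.3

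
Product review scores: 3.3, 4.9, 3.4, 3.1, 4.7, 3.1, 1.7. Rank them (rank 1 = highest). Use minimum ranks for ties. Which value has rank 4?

3.3

Sorted (descending): 4.9, 4.7, 3.4, 3.3, 3.1, 3.1, 1.7
The 2 values of 3.1 occupy positions 5–6 → each gets rank 5.
Rank 4 → value 3.3.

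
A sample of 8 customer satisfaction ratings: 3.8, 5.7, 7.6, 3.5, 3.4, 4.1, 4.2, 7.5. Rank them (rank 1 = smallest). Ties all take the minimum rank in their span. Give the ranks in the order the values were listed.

3, 6, 8, 2, 1, 4, 5, 7

Sorted (ascending): 3.4, 3.5, 3.8, 4.1, 4.2, 5.7, 7.5, 7.6
No ties — each value takes its position as its rank.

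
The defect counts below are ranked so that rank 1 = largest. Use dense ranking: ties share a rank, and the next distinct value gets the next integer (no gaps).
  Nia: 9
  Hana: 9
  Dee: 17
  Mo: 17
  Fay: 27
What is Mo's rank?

2

Sorted (descending): 27, 17, 17, 9, 9
The 2 values of 17 share dense rank 2.
The 2 values of 9 share dense rank 3.
Remaining distinct values take the next consecutive integers.
Mo has value 17 → rank 2.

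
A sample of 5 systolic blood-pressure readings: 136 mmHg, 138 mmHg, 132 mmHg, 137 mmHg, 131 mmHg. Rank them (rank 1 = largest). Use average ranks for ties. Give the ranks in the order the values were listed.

3, 1, 4, 2, 5

Sorted (descending): 138, 137, 136, 132, 131
No ties — each value takes its position as its rank.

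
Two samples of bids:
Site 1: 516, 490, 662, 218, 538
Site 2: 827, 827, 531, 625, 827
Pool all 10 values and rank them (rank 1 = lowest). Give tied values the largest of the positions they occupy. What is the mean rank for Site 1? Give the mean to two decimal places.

Sorted (ascending): 218, 490, 516, 531, 538, 625, 662, 827, 827, 827
The 3 values of 827 occupy positions 8–10 → each gets rank 10.
Site 1 values → pooled ranks: 516→3, 490→2, 662→7, 218→1, 538→5
Mean rank = (3 + 2 + 7 + 1 + 5) / 5 = 3.60

3.60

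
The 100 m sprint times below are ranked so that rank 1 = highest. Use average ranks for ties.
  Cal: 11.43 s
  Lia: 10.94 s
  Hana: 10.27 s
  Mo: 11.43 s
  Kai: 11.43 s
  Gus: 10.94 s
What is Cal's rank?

Sorted (descending): 11.43, 11.43, 11.43, 10.94, 10.94, 10.27
The 3 values of 11.43 occupy positions 1–3 → average rank 2.
The 2 values of 10.94 occupy positions 4–5 → average rank (4+5)/2 = 4.5.
Cal has value 11.43 s → rank 2.

2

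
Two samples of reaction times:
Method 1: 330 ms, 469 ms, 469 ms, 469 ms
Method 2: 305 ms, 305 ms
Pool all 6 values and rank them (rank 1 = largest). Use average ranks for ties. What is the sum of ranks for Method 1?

Sorted (descending): 469, 469, 469, 330, 305, 305
The 3 values of 469 occupy positions 1–3 → average rank 2.
The 2 values of 305 occupy positions 5–6 → average rank (5+6)/2 = 5.5.
Method 1 values → pooled ranks: 330→4, 469→2, 469→2, 469→2
Rank sum = 4 + 2 + 2 + 2 = 10

10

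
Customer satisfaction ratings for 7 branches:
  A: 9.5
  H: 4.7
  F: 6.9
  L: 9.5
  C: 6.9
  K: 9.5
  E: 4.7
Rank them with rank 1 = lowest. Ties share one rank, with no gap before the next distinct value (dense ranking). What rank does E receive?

Sorted (ascending): 4.7, 4.7, 6.9, 6.9, 9.5, 9.5, 9.5
The 2 values of 4.7 share dense rank 1.
The 2 values of 6.9 share dense rank 2.
The 3 values of 9.5 share dense rank 3.
E has value 4.7 → rank 1.

1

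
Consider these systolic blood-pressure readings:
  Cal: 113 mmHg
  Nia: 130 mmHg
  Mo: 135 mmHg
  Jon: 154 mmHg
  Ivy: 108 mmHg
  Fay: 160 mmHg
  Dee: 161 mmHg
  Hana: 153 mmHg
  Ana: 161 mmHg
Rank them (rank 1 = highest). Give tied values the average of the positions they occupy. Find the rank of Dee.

Sorted (descending): 161, 161, 160, 154, 153, 135, 130, 113, 108
The 2 values of 161 occupy positions 1–2 → average rank (1+2)/2 = 1.5.
Dee has value 161 mmHg → rank 1.5.

1.5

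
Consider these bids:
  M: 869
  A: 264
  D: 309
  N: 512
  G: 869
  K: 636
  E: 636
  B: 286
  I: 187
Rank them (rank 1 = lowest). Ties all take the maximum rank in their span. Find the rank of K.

Sorted (ascending): 187, 264, 286, 309, 512, 636, 636, 869, 869
The 2 values of 636 occupy positions 6–7 → each gets rank 7.
The 2 values of 869 occupy positions 8–9 → each gets rank 9.
K has value 636 → rank 7.

7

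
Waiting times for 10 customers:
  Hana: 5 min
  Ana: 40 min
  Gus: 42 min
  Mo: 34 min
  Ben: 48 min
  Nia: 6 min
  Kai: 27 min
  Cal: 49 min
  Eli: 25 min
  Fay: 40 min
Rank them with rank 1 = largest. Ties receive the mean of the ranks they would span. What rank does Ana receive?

Sorted (descending): 49, 48, 42, 40, 40, 34, 27, 25, 6, 5
The 2 values of 40 occupy positions 4–5 → average rank (4+5)/2 = 4.5.
Ana has value 40 min → rank 4.5.

4.5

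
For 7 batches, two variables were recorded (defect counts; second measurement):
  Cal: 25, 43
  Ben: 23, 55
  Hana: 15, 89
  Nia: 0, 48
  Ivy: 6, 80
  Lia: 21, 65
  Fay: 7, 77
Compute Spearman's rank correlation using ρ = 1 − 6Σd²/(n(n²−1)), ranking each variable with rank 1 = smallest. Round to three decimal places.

Ranks of variable 1: 7, 6, 4, 1, 2, 5, 3
Ranks of variable 2: 1, 3, 7, 2, 6, 4, 5
d = r₁ − r₂: 6, 3, -3, -1, -4, 1, -2
d²: 36, 9, 9, 1, 16, 1, 4; Σd² = 76
ρ = 1 − 6·76/(7·48) = 1 − 456/336 = -0.357

-0.357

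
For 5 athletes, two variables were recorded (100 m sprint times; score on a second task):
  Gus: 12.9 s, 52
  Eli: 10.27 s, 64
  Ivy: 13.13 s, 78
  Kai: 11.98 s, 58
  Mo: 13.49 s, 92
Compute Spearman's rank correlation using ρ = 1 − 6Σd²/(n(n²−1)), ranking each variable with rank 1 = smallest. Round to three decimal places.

0.600

Ranks of variable 1: 3, 1, 4, 2, 5
Ranks of variable 2: 1, 3, 4, 2, 5
d = r₁ − r₂: 2, -2, 0, 0, 0
d²: 4, 4, 0, 0, 0; Σd² = 8
ρ = 1 − 6·8/(5·24) = 1 − 48/120 = 0.600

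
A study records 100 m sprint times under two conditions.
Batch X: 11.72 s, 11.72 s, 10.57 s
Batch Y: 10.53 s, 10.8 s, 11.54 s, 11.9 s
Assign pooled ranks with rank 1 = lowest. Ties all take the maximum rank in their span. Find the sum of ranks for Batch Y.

15

Sorted (ascending): 10.53, 10.57, 10.8, 11.54, 11.72, 11.72, 11.9
The 2 values of 11.72 occupy positions 5–6 → each gets rank 6.
Batch Y values → pooled ranks: 10.53→1, 10.8→3, 11.54→4, 11.9→7
Rank sum = 1 + 3 + 4 + 7 = 15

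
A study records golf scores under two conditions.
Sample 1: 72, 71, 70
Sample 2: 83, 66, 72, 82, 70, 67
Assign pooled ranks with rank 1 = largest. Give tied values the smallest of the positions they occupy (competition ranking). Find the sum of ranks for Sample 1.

14

Sorted (descending): 83, 82, 72, 72, 71, 70, 70, 67, 66
The 2 values of 72 occupy positions 3–4 → each gets rank 3.
The 2 values of 70 occupy positions 6–7 → each gets rank 6.
Sample 1 values → pooled ranks: 72→3, 71→5, 70→6
Rank sum = 3 + 5 + 6 = 14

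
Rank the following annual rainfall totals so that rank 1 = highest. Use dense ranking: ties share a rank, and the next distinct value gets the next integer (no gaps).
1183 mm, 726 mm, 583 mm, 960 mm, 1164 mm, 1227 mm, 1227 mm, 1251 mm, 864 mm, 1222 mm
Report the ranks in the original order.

Sorted (descending): 1251, 1227, 1227, 1222, 1183, 1164, 960, 864, 726, 583
The 2 values of 1227 share dense rank 2.
Remaining distinct values take the next consecutive integers.

4, 8, 9, 6, 5, 2, 2, 1, 7, 3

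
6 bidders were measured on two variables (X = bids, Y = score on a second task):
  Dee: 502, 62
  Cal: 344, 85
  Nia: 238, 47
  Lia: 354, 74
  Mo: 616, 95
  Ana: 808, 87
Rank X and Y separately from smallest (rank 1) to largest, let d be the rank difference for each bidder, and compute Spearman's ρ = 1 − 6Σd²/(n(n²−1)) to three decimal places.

Ranks of variable 1: 4, 2, 1, 3, 5, 6
Ranks of variable 2: 2, 4, 1, 3, 6, 5
d = r₁ − r₂: 2, -2, 0, 0, -1, 1
d²: 4, 4, 0, 0, 1, 1; Σd² = 10
ρ = 1 − 6·10/(6·35) = 1 − 60/210 = 0.714

0.714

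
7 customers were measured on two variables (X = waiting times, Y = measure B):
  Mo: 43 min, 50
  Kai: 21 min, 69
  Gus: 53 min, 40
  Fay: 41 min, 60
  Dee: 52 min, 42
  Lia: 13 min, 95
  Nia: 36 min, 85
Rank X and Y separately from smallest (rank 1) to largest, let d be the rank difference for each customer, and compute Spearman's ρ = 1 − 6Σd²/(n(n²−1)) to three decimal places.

-0.964

Ranks of variable 1: 5, 2, 7, 4, 6, 1, 3
Ranks of variable 2: 3, 5, 1, 4, 2, 7, 6
d = r₁ − r₂: 2, -3, 6, 0, 4, -6, -3
d²: 4, 9, 36, 0, 16, 36, 9; Σd² = 110
ρ = 1 − 6·110/(7·48) = 1 − 660/336 = -0.964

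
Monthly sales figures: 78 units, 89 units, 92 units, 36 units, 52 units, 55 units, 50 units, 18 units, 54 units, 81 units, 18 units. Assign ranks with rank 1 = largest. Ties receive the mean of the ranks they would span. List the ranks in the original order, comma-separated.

Sorted (descending): 92, 89, 81, 78, 55, 54, 52, 50, 36, 18, 18
The 2 values of 18 occupy positions 10–11 → average rank (10+11)/2 = 10.5.

4, 2, 1, 9, 7, 5, 8, 10.5, 6, 3, 10.5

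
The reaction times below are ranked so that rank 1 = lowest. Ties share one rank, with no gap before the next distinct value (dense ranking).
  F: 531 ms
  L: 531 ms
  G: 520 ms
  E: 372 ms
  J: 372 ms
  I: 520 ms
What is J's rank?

Sorted (ascending): 372, 372, 520, 520, 531, 531
The 2 values of 372 share dense rank 1.
The 2 values of 520 share dense rank 2.
The 2 values of 531 share dense rank 3.
J has value 372 ms → rank 1.

1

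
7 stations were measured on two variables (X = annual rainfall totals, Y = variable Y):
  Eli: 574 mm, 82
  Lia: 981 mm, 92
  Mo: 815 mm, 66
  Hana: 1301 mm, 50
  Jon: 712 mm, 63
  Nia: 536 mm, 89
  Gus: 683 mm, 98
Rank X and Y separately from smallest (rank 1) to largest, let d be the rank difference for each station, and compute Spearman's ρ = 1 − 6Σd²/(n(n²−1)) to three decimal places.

Ranks of variable 1: 2, 6, 5, 7, 4, 1, 3
Ranks of variable 2: 4, 6, 3, 1, 2, 5, 7
d = r₁ − r₂: -2, 0, 2, 6, 2, -4, -4
d²: 4, 0, 4, 36, 4, 16, 16; Σd² = 80
ρ = 1 − 6·80/(7·48) = 1 − 480/336 = -0.429

-0.429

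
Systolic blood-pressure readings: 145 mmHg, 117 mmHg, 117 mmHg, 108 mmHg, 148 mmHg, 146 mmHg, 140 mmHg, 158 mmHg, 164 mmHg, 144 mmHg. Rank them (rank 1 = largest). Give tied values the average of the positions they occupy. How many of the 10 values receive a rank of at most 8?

Sorted (descending): 164, 158, 148, 146, 145, 144, 140, 117, 117, 108
The 2 values of 117 occupy positions 8–9 → average rank (8+9)/2 = 8.5.
Ranks ≤ 8: {1, 2, 3, 4, 5, 6, 7} → 7 values.

7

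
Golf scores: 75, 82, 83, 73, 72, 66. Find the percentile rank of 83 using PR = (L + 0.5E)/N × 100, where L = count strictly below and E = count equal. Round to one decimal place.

N = 6.
Strictly below 83: 5. Equal to 83: 1.
PR = (5 + 0.5·1)/6 × 100 = 91.7

91.7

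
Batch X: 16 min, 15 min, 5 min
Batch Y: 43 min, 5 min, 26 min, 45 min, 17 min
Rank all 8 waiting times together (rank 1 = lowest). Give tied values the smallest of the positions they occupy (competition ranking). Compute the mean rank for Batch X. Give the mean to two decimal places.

Sorted (ascending): 5, 5, 15, 16, 17, 26, 43, 45
The 2 values of 5 occupy positions 1–2 → each gets rank 1.
Batch X values → pooled ranks: 16→4, 15→3, 5→1
Mean rank = (4 + 3 + 1) / 3 = 2.67

2.67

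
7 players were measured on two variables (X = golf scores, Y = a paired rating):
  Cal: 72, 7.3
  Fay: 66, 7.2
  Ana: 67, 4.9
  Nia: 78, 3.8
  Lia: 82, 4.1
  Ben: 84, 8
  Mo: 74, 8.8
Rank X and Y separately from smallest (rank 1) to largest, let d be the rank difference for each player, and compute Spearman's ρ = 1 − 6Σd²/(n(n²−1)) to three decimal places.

Ranks of variable 1: 3, 1, 2, 5, 6, 7, 4
Ranks of variable 2: 5, 4, 3, 1, 2, 6, 7
d = r₁ − r₂: -2, -3, -1, 4, 4, 1, -3
d²: 4, 9, 1, 16, 16, 1, 9; Σd² = 56
ρ = 1 − 6·56/(7·48) = 1 − 336/336 = 0.000

0.000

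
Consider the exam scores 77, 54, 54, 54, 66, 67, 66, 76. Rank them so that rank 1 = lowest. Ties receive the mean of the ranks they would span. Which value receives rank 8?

77

Sorted (ascending): 54, 54, 54, 66, 66, 67, 76, 77
The 3 values of 54 occupy positions 1–3 → average rank 2.
The 2 values of 66 occupy positions 4–5 → average rank (4+5)/2 = 4.5.
Rank 8 → value 77.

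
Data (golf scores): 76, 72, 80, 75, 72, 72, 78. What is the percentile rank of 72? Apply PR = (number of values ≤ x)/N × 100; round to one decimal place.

N = 7.
Strictly below 72: 0. Equal to 72: 3.
PR = 3/7 × 100 = 42.9

42.9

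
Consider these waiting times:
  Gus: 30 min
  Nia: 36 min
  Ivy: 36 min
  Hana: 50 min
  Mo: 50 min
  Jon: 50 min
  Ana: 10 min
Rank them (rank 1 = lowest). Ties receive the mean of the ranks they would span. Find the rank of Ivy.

Sorted (ascending): 10, 30, 36, 36, 50, 50, 50
The 2 values of 36 occupy positions 3–4 → average rank (3+4)/2 = 3.5.
The 3 values of 50 occupy positions 5–7 → average rank 6.
Ivy has value 36 min → rank 3.5.

3.5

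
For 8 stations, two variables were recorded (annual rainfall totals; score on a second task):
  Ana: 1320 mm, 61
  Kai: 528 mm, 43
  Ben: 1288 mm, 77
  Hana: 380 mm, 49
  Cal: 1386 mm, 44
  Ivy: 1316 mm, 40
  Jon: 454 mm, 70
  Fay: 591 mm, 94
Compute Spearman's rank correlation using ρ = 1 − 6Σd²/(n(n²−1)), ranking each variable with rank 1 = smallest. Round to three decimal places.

-0.190

Ranks of variable 1: 7, 3, 5, 1, 8, 6, 2, 4
Ranks of variable 2: 5, 2, 7, 4, 3, 1, 6, 8
d = r₁ − r₂: 2, 1, -2, -3, 5, 5, -4, -4
d²: 4, 1, 4, 9, 25, 25, 16, 16; Σd² = 100
ρ = 1 − 6·100/(8·63) = 1 − 600/504 = -0.190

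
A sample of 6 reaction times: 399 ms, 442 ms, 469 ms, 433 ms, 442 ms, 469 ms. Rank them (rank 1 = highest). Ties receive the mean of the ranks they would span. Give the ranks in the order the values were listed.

6, 3.5, 1.5, 5, 3.5, 1.5

Sorted (descending): 469, 469, 442, 442, 433, 399
The 2 values of 469 occupy positions 1–2 → average rank (1+2)/2 = 1.5.
The 2 values of 442 occupy positions 3–4 → average rank (3+4)/2 = 3.5.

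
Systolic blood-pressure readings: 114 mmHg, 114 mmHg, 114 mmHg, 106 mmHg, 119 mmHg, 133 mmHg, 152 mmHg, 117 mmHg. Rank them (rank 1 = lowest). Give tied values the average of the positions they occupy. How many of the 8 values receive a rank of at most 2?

Sorted (ascending): 106, 114, 114, 114, 117, 119, 133, 152
The 3 values of 114 occupy positions 2–4 → average rank 3.
Ranks ≤ 2: {1} → 1 value.

1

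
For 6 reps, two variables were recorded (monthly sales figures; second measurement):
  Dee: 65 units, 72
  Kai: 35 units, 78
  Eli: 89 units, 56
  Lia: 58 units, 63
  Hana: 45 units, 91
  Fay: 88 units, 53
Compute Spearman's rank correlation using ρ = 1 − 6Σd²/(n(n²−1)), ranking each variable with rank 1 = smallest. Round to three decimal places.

-0.829

Ranks of variable 1: 4, 1, 6, 3, 2, 5
Ranks of variable 2: 4, 5, 2, 3, 6, 1
d = r₁ − r₂: 0, -4, 4, 0, -4, 4
d²: 0, 16, 16, 0, 16, 16; Σd² = 64
ρ = 1 − 6·64/(6·35) = 1 − 384/210 = -0.829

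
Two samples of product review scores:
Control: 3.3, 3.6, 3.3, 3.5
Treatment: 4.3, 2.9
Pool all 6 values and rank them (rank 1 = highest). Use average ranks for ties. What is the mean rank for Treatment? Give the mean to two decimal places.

Sorted (descending): 4.3, 3.6, 3.5, 3.3, 3.3, 2.9
The 2 values of 3.3 occupy positions 4–5 → average rank (4+5)/2 = 4.5.
Treatment values → pooled ranks: 4.3→1, 2.9→6
Mean rank = (1 + 6) / 2 = 3.50

3.50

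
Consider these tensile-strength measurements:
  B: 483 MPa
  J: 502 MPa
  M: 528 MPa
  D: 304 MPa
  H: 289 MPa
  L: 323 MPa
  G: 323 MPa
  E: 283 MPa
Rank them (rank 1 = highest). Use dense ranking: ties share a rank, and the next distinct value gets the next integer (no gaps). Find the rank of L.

Sorted (descending): 528, 502, 483, 323, 323, 304, 289, 283
The 2 values of 323 share dense rank 4.
Remaining distinct values take the next consecutive integers.
L has value 323 MPa → rank 4.

4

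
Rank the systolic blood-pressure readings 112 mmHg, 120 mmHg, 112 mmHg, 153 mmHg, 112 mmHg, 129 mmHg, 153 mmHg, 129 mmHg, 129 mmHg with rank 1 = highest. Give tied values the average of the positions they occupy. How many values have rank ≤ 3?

Sorted (descending): 153, 153, 129, 129, 129, 120, 112, 112, 112
The 2 values of 153 occupy positions 1–2 → average rank (1+2)/2 = 1.5.
The 3 values of 129 occupy positions 3–5 → average rank 4.
The 3 values of 112 occupy positions 7–9 → average rank 8.
Ranks ≤ 3: {1.5, 1.5} → 2 values.

2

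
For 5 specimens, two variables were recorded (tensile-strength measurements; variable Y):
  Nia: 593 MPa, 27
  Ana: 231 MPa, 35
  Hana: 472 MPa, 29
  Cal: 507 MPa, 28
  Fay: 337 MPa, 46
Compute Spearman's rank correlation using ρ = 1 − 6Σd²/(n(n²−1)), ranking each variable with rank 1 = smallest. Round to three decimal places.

Ranks of variable 1: 5, 1, 3, 4, 2
Ranks of variable 2: 1, 4, 3, 2, 5
d = r₁ − r₂: 4, -3, 0, 2, -3
d²: 16, 9, 0, 4, 9; Σd² = 38
ρ = 1 − 6·38/(5·24) = 1 − 228/120 = -0.900

-0.900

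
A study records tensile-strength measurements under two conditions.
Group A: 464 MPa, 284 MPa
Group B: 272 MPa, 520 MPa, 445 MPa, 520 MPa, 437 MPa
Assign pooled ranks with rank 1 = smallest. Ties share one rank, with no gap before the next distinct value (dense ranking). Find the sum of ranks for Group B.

20

Sorted (ascending): 272, 284, 437, 445, 464, 520, 520
The 2 values of 520 share dense rank 6.
Remaining distinct values take the next consecutive integers.
Group B values → pooled ranks: 272→1, 520→6, 445→4, 520→6, 437→3
Rank sum = 1 + 6 + 4 + 6 + 3 = 20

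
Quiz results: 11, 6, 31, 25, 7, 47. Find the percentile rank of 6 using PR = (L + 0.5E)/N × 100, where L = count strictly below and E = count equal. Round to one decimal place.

8.3

N = 6.
Strictly below 6: 0. Equal to 6: 1.
PR = (0 + 0.5·1)/6 × 100 = 8.3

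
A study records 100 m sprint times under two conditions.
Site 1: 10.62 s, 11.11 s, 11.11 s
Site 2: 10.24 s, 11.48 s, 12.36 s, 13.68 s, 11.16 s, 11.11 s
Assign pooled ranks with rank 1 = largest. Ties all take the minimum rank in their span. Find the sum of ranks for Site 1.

18

Sorted (descending): 13.68, 12.36, 11.48, 11.16, 11.11, 11.11, 11.11, 10.62, 10.24
The 3 values of 11.11 occupy positions 5–7 → each gets rank 5.
Site 1 values → pooled ranks: 10.62→8, 11.11→5, 11.11→5
Rank sum = 8 + 5 + 5 = 18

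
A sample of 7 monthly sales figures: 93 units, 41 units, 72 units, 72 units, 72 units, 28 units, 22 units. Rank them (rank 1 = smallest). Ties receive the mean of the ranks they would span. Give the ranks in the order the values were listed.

Sorted (ascending): 22, 28, 41, 72, 72, 72, 93
The 3 values of 72 occupy positions 4–6 → average rank 5.

7, 3, 5, 5, 5, 2, 1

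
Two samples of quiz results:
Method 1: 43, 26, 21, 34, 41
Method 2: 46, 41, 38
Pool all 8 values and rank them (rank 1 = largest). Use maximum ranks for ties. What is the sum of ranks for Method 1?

27

Sorted (descending): 46, 43, 41, 41, 38, 34, 26, 21
The 2 values of 41 occupy positions 3–4 → each gets rank 4.
Method 1 values → pooled ranks: 43→2, 26→7, 21→8, 34→6, 41→4
Rank sum = 2 + 7 + 8 + 6 + 4 = 27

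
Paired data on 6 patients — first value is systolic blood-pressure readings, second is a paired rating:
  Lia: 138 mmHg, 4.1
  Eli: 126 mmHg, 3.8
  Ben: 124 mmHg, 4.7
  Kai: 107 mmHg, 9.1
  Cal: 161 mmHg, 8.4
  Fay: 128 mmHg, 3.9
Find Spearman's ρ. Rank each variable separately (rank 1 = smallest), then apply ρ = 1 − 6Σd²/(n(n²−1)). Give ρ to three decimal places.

Ranks of variable 1: 5, 3, 2, 1, 6, 4
Ranks of variable 2: 3, 1, 4, 6, 5, 2
d = r₁ − r₂: 2, 2, -2, -5, 1, 2
d²: 4, 4, 4, 25, 1, 4; Σd² = 42
ρ = 1 − 6·42/(6·35) = 1 − 252/210 = -0.200

-0.200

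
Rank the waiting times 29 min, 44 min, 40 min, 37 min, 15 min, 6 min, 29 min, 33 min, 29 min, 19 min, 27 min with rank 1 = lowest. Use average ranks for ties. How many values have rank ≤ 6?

7

Sorted (ascending): 6, 15, 19, 27, 29, 29, 29, 33, 37, 40, 44
The 3 values of 29 occupy positions 5–7 → average rank 6.
Ranks ≤ 6: {1, 2, 3, 4, 6, 6, 6} → 7 values.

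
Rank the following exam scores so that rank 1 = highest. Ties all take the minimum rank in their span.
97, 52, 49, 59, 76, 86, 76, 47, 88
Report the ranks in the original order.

1, 7, 8, 6, 4, 3, 4, 9, 2

Sorted (descending): 97, 88, 86, 76, 76, 59, 52, 49, 47
The 2 values of 76 occupy positions 4–5 → each gets rank 4.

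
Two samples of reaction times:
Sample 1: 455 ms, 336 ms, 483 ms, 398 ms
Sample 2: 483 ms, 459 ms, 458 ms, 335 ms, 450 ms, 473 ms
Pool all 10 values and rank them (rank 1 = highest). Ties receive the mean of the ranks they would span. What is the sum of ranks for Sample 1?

24.5

Sorted (descending): 483, 483, 473, 459, 458, 455, 450, 398, 336, 335
The 2 values of 483 occupy positions 1–2 → average rank (1+2)/2 = 1.5.
Sample 1 values → pooled ranks: 455→6, 336→9, 483→1.5, 398→8
Rank sum = 6 + 9 + 1.5 + 8 = 24.5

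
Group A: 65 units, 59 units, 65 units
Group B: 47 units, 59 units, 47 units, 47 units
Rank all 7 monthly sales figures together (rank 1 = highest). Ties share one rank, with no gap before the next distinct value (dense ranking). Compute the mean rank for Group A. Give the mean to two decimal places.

1.33

Sorted (descending): 65, 65, 59, 59, 47, 47, 47
The 2 values of 65 share dense rank 1.
The 2 values of 59 share dense rank 2.
The 3 values of 47 share dense rank 3.
Group A values → pooled ranks: 65→1, 59→2, 65→1
Mean rank = (1 + 2 + 1) / 3 = 1.33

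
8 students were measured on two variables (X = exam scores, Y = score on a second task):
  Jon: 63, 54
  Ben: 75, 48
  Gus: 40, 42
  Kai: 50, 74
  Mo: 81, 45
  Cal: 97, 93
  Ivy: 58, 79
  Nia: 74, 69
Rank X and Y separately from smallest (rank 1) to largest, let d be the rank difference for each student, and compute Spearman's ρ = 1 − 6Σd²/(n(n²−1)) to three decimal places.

Ranks of variable 1: 4, 6, 1, 2, 7, 8, 3, 5
Ranks of variable 2: 4, 3, 1, 6, 2, 8, 7, 5
d = r₁ − r₂: 0, 3, 0, -4, 5, 0, -4, 0
d²: 0, 9, 0, 16, 25, 0, 16, 0; Σd² = 66
ρ = 1 − 6·66/(8·63) = 1 − 396/504 = 0.214

0.214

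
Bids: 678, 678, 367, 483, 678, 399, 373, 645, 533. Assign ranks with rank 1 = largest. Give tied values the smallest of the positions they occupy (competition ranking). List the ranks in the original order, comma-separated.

1, 1, 9, 6, 1, 7, 8, 4, 5

Sorted (descending): 678, 678, 678, 645, 533, 483, 399, 373, 367
The 3 values of 678 occupy positions 1–3 → each gets rank 1.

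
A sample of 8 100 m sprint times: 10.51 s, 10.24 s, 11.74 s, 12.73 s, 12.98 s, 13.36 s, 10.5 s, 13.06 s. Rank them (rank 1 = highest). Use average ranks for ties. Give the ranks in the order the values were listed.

6, 8, 5, 4, 3, 1, 7, 2

Sorted (descending): 13.36, 13.06, 12.98, 12.73, 11.74, 10.51, 10.5, 10.24
No ties — each value takes its position as its rank.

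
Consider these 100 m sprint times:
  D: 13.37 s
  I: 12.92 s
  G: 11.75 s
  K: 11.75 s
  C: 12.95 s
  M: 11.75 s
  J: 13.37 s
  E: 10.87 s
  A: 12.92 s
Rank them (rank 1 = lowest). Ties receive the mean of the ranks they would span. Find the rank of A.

5.5

Sorted (ascending): 10.87, 11.75, 11.75, 11.75, 12.92, 12.92, 12.95, 13.37, 13.37
The 3 values of 11.75 occupy positions 2–4 → average rank 3.
The 2 values of 12.92 occupy positions 5–6 → average rank (5+6)/2 = 5.5.
The 2 values of 13.37 occupy positions 8–9 → average rank (8+9)/2 = 8.5.
A has value 12.92 s → rank 5.5.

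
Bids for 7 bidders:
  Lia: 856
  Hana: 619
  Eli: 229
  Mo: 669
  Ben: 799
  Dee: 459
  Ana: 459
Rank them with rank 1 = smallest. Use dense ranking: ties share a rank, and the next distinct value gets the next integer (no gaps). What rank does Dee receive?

2

Sorted (ascending): 229, 459, 459, 619, 669, 799, 856
The 2 values of 459 share dense rank 2.
Remaining distinct values take the next consecutive integers.
Dee has value 459 → rank 2.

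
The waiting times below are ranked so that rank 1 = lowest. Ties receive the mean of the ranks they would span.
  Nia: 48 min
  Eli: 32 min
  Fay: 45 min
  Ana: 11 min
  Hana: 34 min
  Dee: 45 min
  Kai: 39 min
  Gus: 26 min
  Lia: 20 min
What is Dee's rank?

Sorted (ascending): 11, 20, 26, 32, 34, 39, 45, 45, 48
The 2 values of 45 occupy positions 7–8 → average rank (7+8)/2 = 7.5.
Dee has value 45 min → rank 7.5.

7.5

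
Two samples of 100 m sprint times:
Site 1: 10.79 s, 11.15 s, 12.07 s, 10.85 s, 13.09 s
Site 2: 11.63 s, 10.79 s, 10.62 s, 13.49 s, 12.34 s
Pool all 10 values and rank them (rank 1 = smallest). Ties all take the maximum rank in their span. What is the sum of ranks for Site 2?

Sorted (ascending): 10.62, 10.79, 10.79, 10.85, 11.15, 11.63, 12.07, 12.34, 13.09, 13.49
The 2 values of 10.79 occupy positions 2–3 → each gets rank 3.
Site 2 values → pooled ranks: 11.63→6, 10.79→3, 10.62→1, 13.49→10, 12.34→8
Rank sum = 6 + 3 + 1 + 10 + 8 = 28

28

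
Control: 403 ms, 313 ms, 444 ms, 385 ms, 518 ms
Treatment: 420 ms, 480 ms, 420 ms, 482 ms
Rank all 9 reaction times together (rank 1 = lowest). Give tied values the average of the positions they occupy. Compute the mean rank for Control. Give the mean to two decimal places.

4.20

Sorted (ascending): 313, 385, 403, 420, 420, 444, 480, 482, 518
The 2 values of 420 occupy positions 4–5 → average rank (4+5)/2 = 4.5.
Control values → pooled ranks: 403→3, 313→1, 444→6, 385→2, 518→9
Mean rank = (3 + 1 + 6 + 2 + 9) / 5 = 4.20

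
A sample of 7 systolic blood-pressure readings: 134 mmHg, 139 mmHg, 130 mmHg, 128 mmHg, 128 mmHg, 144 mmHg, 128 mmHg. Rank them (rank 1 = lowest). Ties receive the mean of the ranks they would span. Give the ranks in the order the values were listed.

5, 6, 4, 2, 2, 7, 2

Sorted (ascending): 128, 128, 128, 130, 134, 139, 144
The 3 values of 128 occupy positions 1–3 → average rank 2.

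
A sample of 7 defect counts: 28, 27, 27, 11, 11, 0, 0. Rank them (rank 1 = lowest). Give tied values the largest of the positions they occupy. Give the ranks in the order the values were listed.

7, 6, 6, 4, 4, 2, 2

Sorted (ascending): 0, 0, 11, 11, 27, 27, 28
The 2 values of 0 occupy positions 1–2 → each gets rank 2.
The 2 values of 11 occupy positions 3–4 → each gets rank 4.
The 2 values of 27 occupy positions 5–6 → each gets rank 6.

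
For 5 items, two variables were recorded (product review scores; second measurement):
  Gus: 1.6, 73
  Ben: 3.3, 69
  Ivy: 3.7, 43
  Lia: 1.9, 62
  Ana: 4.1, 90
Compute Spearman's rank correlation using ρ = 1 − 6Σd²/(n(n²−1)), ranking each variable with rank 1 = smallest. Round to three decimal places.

0.100

Ranks of variable 1: 1, 3, 4, 2, 5
Ranks of variable 2: 4, 3, 1, 2, 5
d = r₁ − r₂: -3, 0, 3, 0, 0
d²: 9, 0, 9, 0, 0; Σd² = 18
ρ = 1 − 6·18/(5·24) = 1 − 108/120 = 0.100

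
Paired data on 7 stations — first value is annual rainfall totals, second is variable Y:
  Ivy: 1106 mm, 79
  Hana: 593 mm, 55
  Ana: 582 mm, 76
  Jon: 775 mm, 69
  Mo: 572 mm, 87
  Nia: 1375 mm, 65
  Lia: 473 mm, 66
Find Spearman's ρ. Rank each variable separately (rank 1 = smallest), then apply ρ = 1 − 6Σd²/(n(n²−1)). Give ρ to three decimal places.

Ranks of variable 1: 6, 4, 3, 5, 2, 7, 1
Ranks of variable 2: 6, 1, 5, 4, 7, 2, 3
d = r₁ − r₂: 0, 3, -2, 1, -5, 5, -2
d²: 0, 9, 4, 1, 25, 25, 4; Σd² = 68
ρ = 1 − 6·68/(7·48) = 1 − 408/336 = -0.214

-0.214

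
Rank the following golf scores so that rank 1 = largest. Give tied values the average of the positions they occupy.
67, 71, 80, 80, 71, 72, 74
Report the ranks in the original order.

Sorted (descending): 80, 80, 74, 72, 71, 71, 67
The 2 values of 80 occupy positions 1–2 → average rank (1+2)/2 = 1.5.
The 2 values of 71 occupy positions 5–6 → average rank (5+6)/2 = 5.5.

7, 5.5, 1.5, 1.5, 5.5, 4, 3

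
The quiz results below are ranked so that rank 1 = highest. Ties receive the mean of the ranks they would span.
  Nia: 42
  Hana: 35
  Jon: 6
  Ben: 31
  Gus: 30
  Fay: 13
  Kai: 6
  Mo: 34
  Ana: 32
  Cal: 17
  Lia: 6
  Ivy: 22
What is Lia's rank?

Sorted (descending): 42, 35, 34, 32, 31, 30, 22, 17, 13, 6, 6, 6
The 3 values of 6 occupy positions 10–12 → average rank 11.
Lia has value 6 → rank 11.

11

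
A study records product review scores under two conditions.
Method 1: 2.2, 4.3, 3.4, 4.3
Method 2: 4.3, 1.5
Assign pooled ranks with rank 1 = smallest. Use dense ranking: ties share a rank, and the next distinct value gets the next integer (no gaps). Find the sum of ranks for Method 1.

Sorted (ascending): 1.5, 2.2, 3.4, 4.3, 4.3, 4.3
The 3 values of 4.3 share dense rank 4.
Remaining distinct values take the next consecutive integers.
Method 1 values → pooled ranks: 2.2→2, 4.3→4, 3.4→3, 4.3→4
Rank sum = 2 + 4 + 3 + 4 = 13

13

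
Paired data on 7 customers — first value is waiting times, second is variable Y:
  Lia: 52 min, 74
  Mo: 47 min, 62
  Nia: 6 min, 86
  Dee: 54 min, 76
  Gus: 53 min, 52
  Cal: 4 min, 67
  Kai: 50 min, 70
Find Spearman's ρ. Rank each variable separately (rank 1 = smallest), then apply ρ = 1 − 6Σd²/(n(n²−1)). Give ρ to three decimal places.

0.000

Ranks of variable 1: 5, 3, 2, 7, 6, 1, 4
Ranks of variable 2: 5, 2, 7, 6, 1, 3, 4
d = r₁ − r₂: 0, 1, -5, 1, 5, -2, 0
d²: 0, 1, 25, 1, 25, 4, 0; Σd² = 56
ρ = 1 − 6·56/(7·48) = 1 − 336/336 = 0.000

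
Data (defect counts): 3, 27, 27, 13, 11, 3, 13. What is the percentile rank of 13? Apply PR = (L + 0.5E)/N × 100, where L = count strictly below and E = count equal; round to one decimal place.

57.1

N = 7.
Strictly below 13: 3. Equal to 13: 2.
PR = (3 + 0.5·2)/7 × 100 = 57.1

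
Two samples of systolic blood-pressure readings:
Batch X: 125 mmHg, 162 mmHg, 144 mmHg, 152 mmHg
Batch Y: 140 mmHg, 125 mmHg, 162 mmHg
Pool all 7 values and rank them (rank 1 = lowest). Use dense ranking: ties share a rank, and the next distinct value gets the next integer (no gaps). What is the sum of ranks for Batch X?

13

Sorted (ascending): 125, 125, 140, 144, 152, 162, 162
The 2 values of 125 share dense rank 1.
The 2 values of 162 share dense rank 5.
Remaining distinct values take the next consecutive integers.
Batch X values → pooled ranks: 125→1, 162→5, 144→3, 152→4
Rank sum = 1 + 5 + 3 + 4 = 13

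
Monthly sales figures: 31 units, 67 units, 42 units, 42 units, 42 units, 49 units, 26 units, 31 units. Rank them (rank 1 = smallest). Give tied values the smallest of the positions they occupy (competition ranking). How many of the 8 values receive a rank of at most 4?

Sorted (ascending): 26, 31, 31, 42, 42, 42, 49, 67
The 2 values of 31 occupy positions 2–3 → each gets rank 2.
The 3 values of 42 occupy positions 4–6 → each gets rank 4.
Ranks ≤ 4: {1, 2, 2, 4, 4, 4} → 6 values.

6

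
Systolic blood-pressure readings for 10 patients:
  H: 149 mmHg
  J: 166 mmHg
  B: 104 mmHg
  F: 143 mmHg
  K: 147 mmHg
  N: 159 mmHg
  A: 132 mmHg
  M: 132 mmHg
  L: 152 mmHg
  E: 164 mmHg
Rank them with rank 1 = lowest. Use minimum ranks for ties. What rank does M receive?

Sorted (ascending): 104, 132, 132, 143, 147, 149, 152, 159, 164, 166
The 2 values of 132 occupy positions 2–3 → each gets rank 2.
M has value 132 mmHg → rank 2.

2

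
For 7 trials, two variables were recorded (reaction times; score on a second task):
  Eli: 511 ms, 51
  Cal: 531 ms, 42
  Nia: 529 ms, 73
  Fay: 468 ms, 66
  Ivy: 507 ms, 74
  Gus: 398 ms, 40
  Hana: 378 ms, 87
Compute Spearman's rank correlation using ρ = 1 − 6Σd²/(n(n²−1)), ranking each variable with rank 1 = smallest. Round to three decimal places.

Ranks of variable 1: 5, 7, 6, 3, 4, 2, 1
Ranks of variable 2: 3, 2, 5, 4, 6, 1, 7
d = r₁ − r₂: 2, 5, 1, -1, -2, 1, -6
d²: 4, 25, 1, 1, 4, 1, 36; Σd² = 72
ρ = 1 − 6·72/(7·48) = 1 − 432/336 = -0.286

-0.286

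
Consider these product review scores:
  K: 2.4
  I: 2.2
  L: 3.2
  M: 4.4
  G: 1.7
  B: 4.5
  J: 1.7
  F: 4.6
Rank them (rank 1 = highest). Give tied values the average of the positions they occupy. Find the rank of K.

5

Sorted (descending): 4.6, 4.5, 4.4, 3.2, 2.4, 2.2, 1.7, 1.7
The 2 values of 1.7 occupy positions 7–8 → average rank (7+8)/2 = 7.5.
K has value 2.4 → rank 5.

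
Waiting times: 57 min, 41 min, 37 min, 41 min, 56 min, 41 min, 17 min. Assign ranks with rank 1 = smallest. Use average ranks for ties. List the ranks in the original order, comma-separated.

Sorted (ascending): 17, 37, 41, 41, 41, 56, 57
The 3 values of 41 occupy positions 3–5 → average rank 4.

7, 4, 2, 4, 6, 4, 1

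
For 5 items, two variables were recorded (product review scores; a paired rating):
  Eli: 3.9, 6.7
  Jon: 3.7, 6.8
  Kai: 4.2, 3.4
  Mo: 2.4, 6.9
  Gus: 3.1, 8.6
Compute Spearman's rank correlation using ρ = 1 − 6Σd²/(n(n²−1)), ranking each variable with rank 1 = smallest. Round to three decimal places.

Ranks of variable 1: 4, 3, 5, 1, 2
Ranks of variable 2: 2, 3, 1, 4, 5
d = r₁ − r₂: 2, 0, 4, -3, -3
d²: 4, 0, 16, 9, 9; Σd² = 38
ρ = 1 − 6·38/(5·24) = 1 − 228/120 = -0.900

-0.900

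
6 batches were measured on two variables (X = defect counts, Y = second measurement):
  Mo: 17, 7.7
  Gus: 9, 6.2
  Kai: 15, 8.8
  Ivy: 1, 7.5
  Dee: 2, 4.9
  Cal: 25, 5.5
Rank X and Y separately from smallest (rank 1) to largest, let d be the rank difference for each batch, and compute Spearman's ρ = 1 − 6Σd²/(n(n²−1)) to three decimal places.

Ranks of variable 1: 5, 3, 4, 1, 2, 6
Ranks of variable 2: 5, 3, 6, 4, 1, 2
d = r₁ − r₂: 0, 0, -2, -3, 1, 4
d²: 0, 0, 4, 9, 1, 16; Σd² = 30
ρ = 1 − 6·30/(6·35) = 1 − 180/210 = 0.143

0.143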